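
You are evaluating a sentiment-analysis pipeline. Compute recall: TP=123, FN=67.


Recall = TP/(TP+FN)
= 123/(123+67)
= 123/190 = 64.74%

64.74%


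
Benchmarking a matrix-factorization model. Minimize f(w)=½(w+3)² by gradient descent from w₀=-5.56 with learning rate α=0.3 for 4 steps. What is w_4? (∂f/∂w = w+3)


step 1: grad = -5.56+3 = -2.56; w = -5.56 - 0.3·(-2.56) = -4.792
step 2: grad = -4.792+3 = -1.792; w = -4.792 - 0.3·(-1.792) = -4.2544
step 3: grad = -4.2544+3 = -1.2544; w = -4.2544 - 0.3·(-1.2544) = -3.87808
step 4: grad = -3.87808+3 = -0.87808; w = -3.87808 - 0.3·(-0.87808) = -3.614656

-3.614656


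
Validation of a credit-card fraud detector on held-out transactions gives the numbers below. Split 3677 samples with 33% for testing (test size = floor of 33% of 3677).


Test = ⌊3677·33/100⌋ = 1213
Train = 3677 - 1213 = 2464

Train: 2464, Test: 1213


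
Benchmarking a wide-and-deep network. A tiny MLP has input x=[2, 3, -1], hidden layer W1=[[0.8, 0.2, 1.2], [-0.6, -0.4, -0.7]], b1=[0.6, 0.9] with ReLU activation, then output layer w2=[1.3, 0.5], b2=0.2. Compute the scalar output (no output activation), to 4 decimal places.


z1[0] = (0.8)·(2) + (0.2)·(3) + (1.2)·(-1) + 0.6 = 1.6
z1[1] = (-0.6)·(2) + (-0.4)·(3) + (-0.7)·(-1) + 0.9 = -0.8
h = ReLU(z1) = [1.6, 0.0]
output = (1.3)·(1.6) + (0.5)·(0.0) + 0.2 = 2.28

2.28


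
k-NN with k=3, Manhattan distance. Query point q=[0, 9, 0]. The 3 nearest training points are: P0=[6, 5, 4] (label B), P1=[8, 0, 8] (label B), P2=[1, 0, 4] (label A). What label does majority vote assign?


d(q,P0) = 14  (label B)
d(q,P1) = 25  (label B)
d(q,P2) = 14  (label A)
Votes: A=1, B=2
Majority → B

B


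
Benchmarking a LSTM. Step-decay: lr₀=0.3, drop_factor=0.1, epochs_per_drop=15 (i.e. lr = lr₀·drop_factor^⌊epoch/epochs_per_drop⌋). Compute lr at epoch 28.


n_drops = ⌊28/15⌋ = 1
lr = 0.3·0.1^1 = 0.3·0.1 = 0.03

0.03


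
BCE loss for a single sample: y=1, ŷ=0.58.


BCE = -[y·ln(p) + (1-y)·ln(1-p)]
= -1·ln(0.58) - 0
= -ln(0.58) = 0.5447

0.5447


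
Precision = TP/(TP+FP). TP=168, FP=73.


Precision = TP/(TP+FP)
= 168/(168+73)
= 168/241 = 69.71%

69.71%


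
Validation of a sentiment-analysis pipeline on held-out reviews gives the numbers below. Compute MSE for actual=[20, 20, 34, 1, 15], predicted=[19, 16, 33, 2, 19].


Squared errors: (20-19)²=1, (20-16)²=16, (34-33)²=1, (1-2)²=1, (15-19)²=16
Sum = 35
MSE = 35/5 = 7

7


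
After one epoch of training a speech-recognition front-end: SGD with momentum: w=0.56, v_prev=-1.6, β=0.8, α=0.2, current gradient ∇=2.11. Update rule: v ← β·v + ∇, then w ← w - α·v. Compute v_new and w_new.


v_new = 0.8·-1.6 + 2.11 = -1.28 + 2.11 = 0.83
w_new = 0.56 - 0.2·0.83 = 0.56 - 0.166 = 0.394

v_new=0.83, w_new=0.394


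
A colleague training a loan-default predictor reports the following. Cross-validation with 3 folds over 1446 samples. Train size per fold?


Fold size = 1446/3 = 482
Training per fold = 1446 - 482 = 964

964


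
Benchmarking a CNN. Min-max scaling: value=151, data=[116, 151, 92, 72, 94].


min=72, max=151
(151-72)/(151-72) = 79/79 = 1.0

1.0


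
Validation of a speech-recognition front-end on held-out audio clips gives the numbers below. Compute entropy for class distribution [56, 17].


Probabilities: [56/73, 17/73] ≈ [0.7671, 0.2329]
H = -((56/73)·log₂(56/73) + (17/73)·log₂(17/73))
  = 0.783 bits

0.783 bits


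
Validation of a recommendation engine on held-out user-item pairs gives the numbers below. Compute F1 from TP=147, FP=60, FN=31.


Precision = 147/207 = 0.7101
Recall = 147/178 = 0.8258
F1 = 2·P·R/(P+R) = 2·TP/(2·TP+FP+FN) = 294/(294+60+31) = 294/385 = 0.7636

0.7636


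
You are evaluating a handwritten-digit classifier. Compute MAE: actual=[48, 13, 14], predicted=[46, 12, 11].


Absolute errors: |48-46|=2, |13-12|=1, |14-11|=3
Sum = 6
MAE = 6/3 = 2

2


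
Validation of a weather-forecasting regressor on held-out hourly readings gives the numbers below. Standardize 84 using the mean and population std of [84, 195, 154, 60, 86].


μ = 115.8, σ = 50.4872
z = (84 - 115.8)/50.4872 = -0.6299

-0.6299


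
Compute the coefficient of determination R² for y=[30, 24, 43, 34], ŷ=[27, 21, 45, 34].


ȳ = 32.75
SS_res = Σ(y-ŷ)² = 22
SS_tot = Σ(y-ȳ)² = 190.75
R² = 1 - SS_res/SS_tot = 1 - 0.1153 = 0.8847

0.8847


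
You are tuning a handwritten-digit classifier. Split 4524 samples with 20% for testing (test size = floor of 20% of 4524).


Test = ⌊4524·20/100⌋ = 904
Train = 4524 - 904 = 3620

Train: 3620, Test: 904


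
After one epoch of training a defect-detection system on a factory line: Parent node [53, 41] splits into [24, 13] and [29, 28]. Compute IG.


Parent = [53, 41], H_parent = 0.9882
H_left = 0.9353 (n=37), H_right = 0.9998 (n=57)
H_children = (37/94)·0.9353 + (57/94)·0.9998 = 0.9744
IG = 0.9882 - 0.9744 = 0.0138

0.0138


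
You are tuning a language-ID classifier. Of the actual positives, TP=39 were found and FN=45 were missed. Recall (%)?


Recall = TP/(TP+FN)
= 39/(39+45)
= 39/84 = 46.43%

46.43%


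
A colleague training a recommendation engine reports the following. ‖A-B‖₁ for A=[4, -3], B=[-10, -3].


d = |4+ 10| + |-3+ 3|
  = 14 + 0
  = 14

14


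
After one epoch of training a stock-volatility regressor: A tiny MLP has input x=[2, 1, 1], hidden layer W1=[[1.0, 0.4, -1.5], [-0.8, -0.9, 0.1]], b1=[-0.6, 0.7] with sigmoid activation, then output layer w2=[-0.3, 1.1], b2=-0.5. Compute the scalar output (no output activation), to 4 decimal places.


z1[0] = (1.0)·(2) + (0.4)·(1) + (-1.5)·(1) - 0.6 = 0.3
z1[1] = (-0.8)·(2) + (-0.9)·(1) + (0.1)·(1) + 0.7 = -1.7
h = sigmoid(z1) = [0.5744, 0.1545]
output = (-0.3)·(0.5744) + (1.1)·(0.1545) - 0.5 = -0.5024

-0.5024


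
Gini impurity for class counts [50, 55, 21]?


Probabilities: [50/126, 55/126, 21/126] ≈ [0.3968, 0.4365, 0.1667]
Σpᵢ² = (2500 + 3025 + 441)/126² = 5966/15876
Gini = 1 - Σpᵢ² = 1 - 5966/15876 = 0.6242

0.6242


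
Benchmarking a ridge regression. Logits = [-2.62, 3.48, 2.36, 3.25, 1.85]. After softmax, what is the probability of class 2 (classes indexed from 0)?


Exponentials: e^-2.62=0.0728, e^3.48=32.4597, e^2.36=10.591, e^3.25=25.7903, e^1.85=6.3598
Sum = 75.2736
Softmax = [0.001, 0.4312, 0.1407, 0.3426, 0.0845]
p[2] = 10.591/75.2736 = 0.1407

0.1407


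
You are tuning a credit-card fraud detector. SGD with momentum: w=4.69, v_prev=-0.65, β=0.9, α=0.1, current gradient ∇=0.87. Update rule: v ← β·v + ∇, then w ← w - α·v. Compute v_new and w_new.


v_new = 0.9·-0.65 + 0.87 = -0.585 + 0.87 = 0.285
w_new = 4.69 - 0.1·0.285 = 4.69 - 0.0285 = 4.6615

v_new=0.285, w_new=4.6615


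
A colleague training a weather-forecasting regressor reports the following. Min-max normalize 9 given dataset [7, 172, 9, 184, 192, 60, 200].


min=7, max=200
(9-7)/(200-7) = 2/193 = 0.0104

0.0104


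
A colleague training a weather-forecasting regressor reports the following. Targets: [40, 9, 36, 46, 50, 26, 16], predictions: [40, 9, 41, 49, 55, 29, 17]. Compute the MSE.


Squared errors: (40-40)²=0, (9-9)²=0, (36-41)²=25, (46-49)²=9, (50-55)²=25, (26-29)²=9, (16-17)²=1
Sum = 69
MSE = 69/7 = 69/7

69/7


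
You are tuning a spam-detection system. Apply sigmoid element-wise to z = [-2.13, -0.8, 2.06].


σ(-2.13) = 1/(1+e^2.13) = 0.1062
σ(-0.8) = 1/(1+e^0.8) = 0.31
σ(2.06) = 1/(1+e^-2.06) = 0.887
result = [0.1062, 0.31, 0.887]

[0.1062, 0.31, 0.887]


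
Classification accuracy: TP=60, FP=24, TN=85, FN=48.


Accuracy = (TP+TN)/(TP+TN+FP+FN)
= (60+85)/(217)
= 145/217 = 66.82%

66.82%


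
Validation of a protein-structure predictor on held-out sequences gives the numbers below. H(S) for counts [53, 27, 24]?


Probabilities: [53/104, 27/104, 24/104] ≈ [0.5096, 0.2596, 0.2308]
H = -((53/104)·log₂(53/104) + (27/104)·log₂(27/104) + (24/104)·log₂(24/104))
  = 1.4889 bits

1.4889 bits


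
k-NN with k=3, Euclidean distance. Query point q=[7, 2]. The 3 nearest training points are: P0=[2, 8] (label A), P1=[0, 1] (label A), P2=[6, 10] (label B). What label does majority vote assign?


d(q,P0) = 7.8102  (label A)
d(q,P1) = 7.0711  (label A)
d(q,P2) = 8.0623  (label B)
Votes: A=2, B=1
Majority → A

A


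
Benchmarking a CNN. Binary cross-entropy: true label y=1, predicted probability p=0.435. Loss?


BCE = -[y·ln(p) + (1-y)·ln(1-p)]
= -1·ln(0.435) - 0
= -ln(0.435) = 0.8324

0.8324


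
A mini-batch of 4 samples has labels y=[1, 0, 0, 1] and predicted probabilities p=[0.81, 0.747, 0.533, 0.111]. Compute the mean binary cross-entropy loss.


L[0] = -ln(0.81) = 0.2107
L[1] = -ln(1-0.747) = -ln(0.253) = 1.3744
L[2] = -ln(1-0.533) = -ln(0.467) = 0.7614
L[3] = -ln(0.111) = 2.1982
mean = (0.2107 + 1.3744 + 0.7614 + 2.1982)/4 = 1.1362

1.1362


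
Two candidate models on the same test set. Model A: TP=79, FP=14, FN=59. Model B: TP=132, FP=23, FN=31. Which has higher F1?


Model A: P=79/93=0.8495, R=79/138=0.5725, F1=2PR/(P+R)=2TP/(2TP+FP+FN)=158/231=0.684
Model B: P=132/155=0.8516, R=132/163=0.8098, F1=2PR/(P+R)=2TP/(2TP+FP+FN)=264/318=0.8302
0.684 < 0.8302 → Model B

Model B


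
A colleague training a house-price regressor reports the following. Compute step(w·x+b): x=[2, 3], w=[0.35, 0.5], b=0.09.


z = (2)·(0.35) + (3)·(0.5) + 0.09
  = 2.29
step(z) = 1 (z≥0)

1


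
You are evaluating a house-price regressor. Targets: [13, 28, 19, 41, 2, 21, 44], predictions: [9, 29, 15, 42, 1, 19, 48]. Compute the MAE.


Absolute errors: |13-9|=4, |28-29|=1, |19-15|=4, |41-42|=1, |2-1|=1, |21-19|=2, |44-48|=4
Sum = 17
MAE = 17/7 = 17/7

17/7


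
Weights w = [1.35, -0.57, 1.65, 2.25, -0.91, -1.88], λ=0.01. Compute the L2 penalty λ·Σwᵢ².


‖w‖₂² = (1.35)² + (-0.57)² + (1.65)² + (2.25)² + (-0.91)² + (-1.88)²
     = 1.8225 + 0.3249 + 2.7225 + 5.0625 + 0.8281 + 3.5344
     = 14.2949
λ·‖w‖₂² = 0.01·14.2949 = 0.142949

0.142949


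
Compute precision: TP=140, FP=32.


Precision = TP/(TP+FP)
= 140/(140+32)
= 140/172 = 81.4%

81.4%


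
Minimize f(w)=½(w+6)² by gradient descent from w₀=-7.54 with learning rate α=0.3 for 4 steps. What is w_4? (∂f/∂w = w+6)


step 1: grad = -7.54+6 = -1.54; w = -7.54 - 0.3·(-1.54) = -7.078
step 2: grad = -7.078+6 = -1.078; w = -7.078 - 0.3·(-1.078) = -6.7546
step 3: grad = -6.7546+6 = -0.7546; w = -6.7546 - 0.3·(-0.7546) = -6.52822
step 4: grad = -6.52822+6 = -0.52822; w = -6.52822 - 0.3·(-0.52822) = -6.369754

-6.369754


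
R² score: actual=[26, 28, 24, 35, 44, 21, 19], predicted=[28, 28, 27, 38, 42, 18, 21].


ȳ = 28.1429
SS_res = Σ(y-ŷ)² = 39
SS_tot = Σ(y-ȳ)² = 454.86
R² = 1 - SS_res/SS_tot = 1 - 0.0857 = 0.9143

0.9143


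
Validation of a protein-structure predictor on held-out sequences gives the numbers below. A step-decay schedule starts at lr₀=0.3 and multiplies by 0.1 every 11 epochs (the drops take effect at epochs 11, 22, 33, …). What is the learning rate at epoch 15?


n_drops = ⌊15/11⌋ = 1
lr = 0.3·0.1^1 = 0.3·0.1 = 0.03

0.03


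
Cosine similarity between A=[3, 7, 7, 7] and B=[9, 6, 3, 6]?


A·B = 3·9 + 7·6 + 7·3 + 7·6 = 132
‖A‖ = √156 = 12.49, ‖B‖ = √162 = 12.7279
cos = 132/(√156·√162) = 132/√25272 = 0.8303

0.8303


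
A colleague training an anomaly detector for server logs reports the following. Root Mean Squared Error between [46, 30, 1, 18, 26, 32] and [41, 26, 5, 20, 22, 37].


MSE = 102/6 = 17
RMSE = √(102/6) = 4.1231

4.1231


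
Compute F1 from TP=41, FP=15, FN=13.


Precision = 41/56 = 0.7321
Recall = 41/54 = 0.7593
F1 = 2·P·R/(P+R) = 2·TP/(2·TP+FP+FN) = 82/(82+15+13) = 82/110 = 0.7455

0.7455


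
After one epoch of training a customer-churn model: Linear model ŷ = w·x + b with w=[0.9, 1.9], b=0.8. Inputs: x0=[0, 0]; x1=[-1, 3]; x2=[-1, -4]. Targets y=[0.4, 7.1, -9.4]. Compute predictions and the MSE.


ŷ0 = (0.9)·(0) + (1.9)·(0) + 0.8 = 0.8
ŷ1 = (0.9)·(-1) + (1.9)·(3) + 0.8 = 5.6
ŷ2 = (0.9)·(-1) + (1.9)·(-4) + 0.8 = -7.7
errors² = [0.16, 2.25, 2.89]
MSE = 5.3000/3 = 1.7667

1.7667


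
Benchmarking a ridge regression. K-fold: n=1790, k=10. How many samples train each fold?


Fold size = 1790/10 = 179
Training per fold = 1790 - 179 = 1611

1611


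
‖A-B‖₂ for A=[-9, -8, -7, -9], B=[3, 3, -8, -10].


d = √((-9-3)² + (-8-3)² + (-7+ 8)² + (-9+ 10)²)
  = √(144 + 121 + 1 + 1)
  = √267 = 16.3401

16.3401


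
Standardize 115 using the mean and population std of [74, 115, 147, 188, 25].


μ = 109.8, σ = 56.5664
z = (115 - 109.8)/56.5664 = 0.0919

0.0919


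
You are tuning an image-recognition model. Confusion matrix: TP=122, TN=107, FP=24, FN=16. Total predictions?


Total = TP + TN + FP + FN
= 122 + 107 + 24 + 16
= 269
(Predicted positive: 146, predicted negative: 123)

269


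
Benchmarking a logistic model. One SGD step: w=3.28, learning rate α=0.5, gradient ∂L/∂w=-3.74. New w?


w_new = w - α·∇
= 3.28 - 0.5·-3.74
= 3.28 + 1.87
= 5.15

5.15


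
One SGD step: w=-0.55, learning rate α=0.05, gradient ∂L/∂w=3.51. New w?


w_new = w - α·∇
= -0.55 - 0.05·3.51
= -0.55 - 0.1755
= -0.7255

-0.7255


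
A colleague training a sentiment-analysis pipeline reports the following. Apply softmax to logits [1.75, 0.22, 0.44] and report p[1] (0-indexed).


Exponentials: e^1.75=5.7546, e^0.22=1.2461, e^0.44=1.5527
Sum = 8.5534
Softmax = [0.6728, 0.1457, 0.1815]
p[1] = 1.2461/8.5534 = 0.1457

0.1457


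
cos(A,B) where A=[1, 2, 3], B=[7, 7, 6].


A·B = 1·7 + 2·7 + 3·6 = 39
‖A‖ = √14 = 3.7417, ‖B‖ = √134 = 11.5758
cos = 39/(√14·√134) = 39/√1876 = 0.9004

0.9004


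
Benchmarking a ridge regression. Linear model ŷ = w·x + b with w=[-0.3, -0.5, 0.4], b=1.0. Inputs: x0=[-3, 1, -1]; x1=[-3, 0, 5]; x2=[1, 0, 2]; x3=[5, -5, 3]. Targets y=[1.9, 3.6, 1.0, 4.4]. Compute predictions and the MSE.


ŷ0 = (-0.3)·(-3) + (-0.5)·(1) + (0.4)·(-1) + 1.0 = 1.0
ŷ1 = (-0.3)·(-3) + (-0.5)·(0) + (0.4)·(5) + 1.0 = 3.9
ŷ2 = (-0.3)·(1) + (-0.5)·(0) + (0.4)·(2) + 1.0 = 1.5
ŷ3 = (-0.3)·(5) + (-0.5)·(-5) + (0.4)·(3) + 1.0 = 3.2
errors² = [0.81, 0.09, 0.25, 1.44]
MSE = 2.5900/4 = 0.6475

0.6475


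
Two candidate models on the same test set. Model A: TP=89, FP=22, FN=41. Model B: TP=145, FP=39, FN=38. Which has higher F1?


Model A: P=89/111=0.8018, R=89/130=0.6846, F1=2PR/(P+R)=2TP/(2TP+FP+FN)=178/241=0.7386
Model B: P=145/184=0.788, R=145/183=0.7923, F1=2PR/(P+R)=2TP/(2TP+FP+FN)=290/367=0.7902
0.7386 < 0.7902 → Model B

Model B


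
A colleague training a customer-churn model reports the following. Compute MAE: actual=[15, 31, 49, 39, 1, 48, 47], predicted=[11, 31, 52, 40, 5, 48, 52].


Absolute errors: |15-11|=4, |31-31|=0, |49-52|=3, |39-40|=1, |1-5|=4, |48-48|=0, |47-52|=5
Sum = 17
MAE = 17/7 = 17/7

17/7


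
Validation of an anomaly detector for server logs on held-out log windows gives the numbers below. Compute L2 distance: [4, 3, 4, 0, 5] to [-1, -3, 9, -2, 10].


d = √((4+ 1)² + (3+ 3)² + (4-9)² + (0+ 2)² + (5-10)²)
  = √(25 + 36 + 25 + 4 + 25)
  = √115 = 10.7238

10.7238


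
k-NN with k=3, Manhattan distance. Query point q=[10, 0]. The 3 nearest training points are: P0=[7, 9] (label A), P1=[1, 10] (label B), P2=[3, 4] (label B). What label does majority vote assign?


d(q,P0) = 12  (label A)
d(q,P1) = 19  (label B)
d(q,P2) = 11  (label B)
Votes: A=1, B=2
Majority → B

B


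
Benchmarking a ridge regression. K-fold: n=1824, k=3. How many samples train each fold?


Fold size = 1824/3 = 608
Training per fold = 1824 - 608 = 1216

1216


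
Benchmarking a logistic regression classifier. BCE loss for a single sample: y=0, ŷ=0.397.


BCE = -[y·ln(p) + (1-y)·ln(1-p)]
= -0 - 1·ln(1-0.397)
= -ln(0.603) = 0.5058

0.5058


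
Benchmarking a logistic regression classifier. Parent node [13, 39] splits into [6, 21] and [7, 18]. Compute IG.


Parent = [13, 39], H_parent = 0.8113
H_left = 0.7642 (n=27), H_right = 0.8555 (n=25)
H_children = (27/52)·0.7642 + (25/52)·0.8555 = 0.8081
IG = 0.8113 - 0.8081 = 0.0032

0.0032


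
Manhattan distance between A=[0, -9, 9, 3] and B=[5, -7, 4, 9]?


d = |0-5| + |-9+ 7| + |9-4| + |3-9|
  = 5 + 2 + 5 + 6
  = 18

18


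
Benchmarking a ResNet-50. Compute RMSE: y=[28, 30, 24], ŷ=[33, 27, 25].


MSE = 35/3 = 11.6667
RMSE = √(35/3) = 3.4157

3.4157


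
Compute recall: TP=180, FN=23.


Recall = TP/(TP+FN)
= 180/(180+23)
= 180/203 = 88.67%

88.67%


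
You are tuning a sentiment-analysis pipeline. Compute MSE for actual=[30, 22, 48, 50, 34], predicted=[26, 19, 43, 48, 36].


Squared errors: (30-26)²=16, (22-19)²=9, (48-43)²=25, (50-48)²=4, (34-36)²=4
Sum = 58
MSE = 58/5 = 58/5

58/5


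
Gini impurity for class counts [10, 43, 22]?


Probabilities: [10/75, 43/75, 22/75] ≈ [0.1333, 0.5733, 0.2933]
Σpᵢ² = (100 + 1849 + 484)/75² = 2433/5625
Gini = 1 - Σpᵢ² = 1 - 2433/5625 = 0.5675

0.5675


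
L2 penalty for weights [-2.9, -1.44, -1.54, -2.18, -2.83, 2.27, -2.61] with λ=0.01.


‖w‖₂² = (-2.9)² + (-1.44)² + (-1.54)² + (-2.18)² + (-2.83)² + (2.27)² + (-2.61)²
     = 8.41 + 2.0736 + 2.3716 + 4.7524 + 8.0089 + 5.1529 + 6.8121
     = 37.5815
λ·‖w‖₂² = 0.01·37.5815 = 0.375815

0.375815


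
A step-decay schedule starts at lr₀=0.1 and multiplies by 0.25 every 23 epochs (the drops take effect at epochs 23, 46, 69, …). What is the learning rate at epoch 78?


n_drops = ⌊78/23⌋ = 3
lr = 0.1·0.25^3 = 0.1·0.015625 = 0.0015625

0.0015625


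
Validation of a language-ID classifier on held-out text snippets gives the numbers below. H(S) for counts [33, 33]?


Probabilities: [33/66, 33/66] ≈ [0.5, 0.5]
H = -((33/66)·log₂(33/66) + (33/66)·log₂(33/66))
  = 1.0 bits

1.0 bits


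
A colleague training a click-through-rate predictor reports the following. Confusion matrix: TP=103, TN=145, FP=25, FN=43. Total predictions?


Total = TP + TN + FP + FN
= 103 + 145 + 25 + 43
= 316
(Predicted positive: 128, predicted negative: 188)

316


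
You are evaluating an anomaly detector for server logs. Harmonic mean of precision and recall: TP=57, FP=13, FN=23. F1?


Precision = 57/70 = 0.8143
Recall = 57/80 = 0.7125
F1 = 2·P·R/(P+R) = 2·TP/(2·TP+FP+FN) = 114/(114+13+23) = 114/150 = 0.76

0.76


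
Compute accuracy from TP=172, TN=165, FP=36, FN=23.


Accuracy = (TP+TN)/(TP+TN+FP+FN)
= (172+165)/(396)
= 337/396 = 85.1%

85.1%


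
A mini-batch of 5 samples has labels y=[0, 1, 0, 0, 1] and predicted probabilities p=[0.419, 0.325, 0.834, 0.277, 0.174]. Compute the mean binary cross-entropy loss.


L[0] = -ln(1-0.419) = -ln(0.581) = 0.543
L[1] = -ln(0.325) = 1.1239
L[2] = -ln(1-0.834) = -ln(0.166) = 1.7958
L[3] = -ln(1-0.277) = -ln(0.723) = 0.3243
L[4] = -ln(0.174) = 1.7487
mean = (0.543 + 1.1239 + 1.7958 + 0.3243 + 1.7487)/5 = 1.1071

1.1071


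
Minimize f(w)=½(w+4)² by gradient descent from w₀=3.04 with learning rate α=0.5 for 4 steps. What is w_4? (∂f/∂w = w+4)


step 1: grad = 3.04+4 = 7.04; w = 3.04 - 0.5·(7.04) = -0.48
step 2: grad = -0.48+4 = 3.52; w = -0.48 - 0.5·(3.52) = -2.24
step 3: grad = -2.24+4 = 1.76; w = -2.24 - 0.5·(1.76) = -3.12
step 4: grad = -3.12+4 = 0.88; w = -3.12 - 0.5·(0.88) = -3.56

-3.56


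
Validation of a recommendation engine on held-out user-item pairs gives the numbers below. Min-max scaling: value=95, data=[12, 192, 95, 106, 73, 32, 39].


min=12, max=192
(95-12)/(192-12) = 83/180 = 0.4611

0.4611


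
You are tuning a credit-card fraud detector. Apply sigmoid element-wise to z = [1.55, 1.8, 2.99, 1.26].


σ(1.55) = 1/(1+e^-1.55) = 0.8249
σ(1.8) = 1/(1+e^-1.8) = 0.8581
σ(2.99) = 1/(1+e^-2.99) = 0.9521
σ(1.26) = 1/(1+e^-1.26) = 0.779
result = [0.8249, 0.8581, 0.9521, 0.779]

[0.8249, 0.8581, 0.9521, 0.779]


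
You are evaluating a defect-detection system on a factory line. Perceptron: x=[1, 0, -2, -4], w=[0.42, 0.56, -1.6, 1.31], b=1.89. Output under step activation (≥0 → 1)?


z = (1)·(0.42) + (0)·(0.56) + (-2)·(-1.6) + (-4)·(1.31) + 1.89
  = 0.27
step(z) = 1 (z≥0)

1


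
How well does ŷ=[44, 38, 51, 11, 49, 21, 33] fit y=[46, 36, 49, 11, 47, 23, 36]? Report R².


ȳ = 35.4286
SS_res = Σ(y-ŷ)² = 29
SS_tot = Σ(y-ȳ)² = 1181.71
R² = 1 - SS_res/SS_tot = 1 - 0.0245 = 0.9755

0.9755


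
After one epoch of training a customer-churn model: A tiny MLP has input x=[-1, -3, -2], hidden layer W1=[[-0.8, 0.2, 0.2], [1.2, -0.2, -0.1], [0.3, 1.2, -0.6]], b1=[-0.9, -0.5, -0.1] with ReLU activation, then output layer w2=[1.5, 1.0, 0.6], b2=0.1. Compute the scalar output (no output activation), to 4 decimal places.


z1[0] = (-0.8)·(-1) + (0.2)·(-3) + (0.2)·(-2) - 0.9 = -1.1
z1[1] = (1.2)·(-1) + (-0.2)·(-3) + (-0.1)·(-2) - 0.5 = -0.9
z1[2] = (0.3)·(-1) + (1.2)·(-3) + (-0.6)·(-2) - 0.1 = -2.8
h = ReLU(z1) = [0.0, 0.0, 0.0]
output = (1.5)·(0.0) + (1.0)·(0.0) + (0.6)·(0.0) + 0.1 = 0.1

0.1


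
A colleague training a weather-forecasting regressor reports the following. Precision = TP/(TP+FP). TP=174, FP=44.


Precision = TP/(TP+FP)
= 174/(174+44)
= 174/218 = 79.82%

79.82%


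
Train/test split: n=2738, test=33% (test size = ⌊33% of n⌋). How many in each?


Test = ⌊2738·33/100⌋ = 903
Train = 2738 - 903 = 1835

Train: 1835, Test: 903


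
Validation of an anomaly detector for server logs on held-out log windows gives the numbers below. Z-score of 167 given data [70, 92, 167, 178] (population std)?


μ = 126.75, σ = 46.5692
z = (167 - 126.75)/46.5692 = 0.8643

0.8643


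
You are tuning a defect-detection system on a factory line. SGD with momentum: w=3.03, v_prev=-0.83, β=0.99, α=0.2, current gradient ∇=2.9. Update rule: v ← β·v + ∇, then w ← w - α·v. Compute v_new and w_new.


v_new = 0.99·-0.83 + 2.9 = -0.8217 + 2.9 = 2.0783
w_new = 3.03 - 0.2·2.0783 = 3.03 - 0.41566 = 2.61434

v_new=2.0783, w_new=2.61434


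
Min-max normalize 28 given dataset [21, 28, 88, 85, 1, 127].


min=1, max=127
(28-1)/(127-1) = 27/126 = 0.2143

0.2143


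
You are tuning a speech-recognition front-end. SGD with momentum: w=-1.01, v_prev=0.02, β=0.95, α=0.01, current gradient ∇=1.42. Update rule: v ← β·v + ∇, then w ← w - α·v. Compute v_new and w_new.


v_new = 0.95·0.02 + 1.42 = 0.019 + 1.42 = 1.439
w_new = -1.01 - 0.01·1.439 = -1.01 - 0.01439 = -1.02439

v_new=1.439, w_new=-1.02439


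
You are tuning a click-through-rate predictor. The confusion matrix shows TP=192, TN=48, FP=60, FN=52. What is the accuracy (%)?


Accuracy = (TP+TN)/(TP+TN+FP+FN)
= (192+48)/(352)
= 240/352 = 68.18%

68.18%


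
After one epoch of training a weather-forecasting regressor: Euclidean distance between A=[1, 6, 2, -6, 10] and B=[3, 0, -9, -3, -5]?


d = √((1-3)² + (6-0)² + (2+ 9)² + (-6+ 3)² + (10+ 5)²)
  = √(4 + 36 + 121 + 9 + 225)
  = √395 = 19.8746

19.8746


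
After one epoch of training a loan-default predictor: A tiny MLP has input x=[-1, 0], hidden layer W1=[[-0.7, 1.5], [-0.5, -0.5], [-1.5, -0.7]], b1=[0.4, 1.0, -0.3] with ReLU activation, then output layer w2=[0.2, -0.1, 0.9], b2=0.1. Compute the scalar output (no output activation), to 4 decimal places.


z1[0] = (-0.7)·(-1) + (1.5)·(0) + 0.4 = 1.1
z1[1] = (-0.5)·(-1) + (-0.5)·(0) + 1.0 = 1.5
z1[2] = (-1.5)·(-1) + (-0.7)·(0) - 0.3 = 1.2
h = ReLU(z1) = [1.1, 1.5, 1.2]
output = (0.2)·(1.1) + (-0.1)·(1.5) + (0.9)·(1.2) + 0.1 = 1.25

1.25


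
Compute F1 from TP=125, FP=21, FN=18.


Precision = 125/146 = 0.8562
Recall = 125/143 = 0.8741
F1 = 2·P·R/(P+R) = 2·TP/(2·TP+FP+FN) = 250/(250+21+18) = 250/289 = 0.8651

0.8651


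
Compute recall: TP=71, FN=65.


Recall = TP/(TP+FN)
= 71/(71+65)
= 71/136 = 52.21%

52.21%


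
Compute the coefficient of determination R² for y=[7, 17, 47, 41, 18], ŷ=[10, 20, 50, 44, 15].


ȳ = 26
SS_res = Σ(y-ŷ)² = 45
SS_tot = Σ(y-ȳ)² = 1172
R² = 1 - SS_res/SS_tot = 1 - 0.0384 = 0.9616

0.9616


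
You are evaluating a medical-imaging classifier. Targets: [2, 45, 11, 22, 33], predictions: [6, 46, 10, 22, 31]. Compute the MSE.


Squared errors: (2-6)²=16, (45-46)²=1, (11-10)²=1, (22-22)²=0, (33-31)²=4
Sum = 22
MSE = 22/5 = 22/5

22/5


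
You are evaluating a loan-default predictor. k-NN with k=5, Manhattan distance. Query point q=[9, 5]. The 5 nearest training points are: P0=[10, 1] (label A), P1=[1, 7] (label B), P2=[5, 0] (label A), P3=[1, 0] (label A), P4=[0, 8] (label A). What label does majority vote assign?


d(q,P0) = 5  (label A)
d(q,P1) = 10  (label B)
d(q,P2) = 9  (label A)
d(q,P3) = 13  (label A)
d(q,P4) = 12  (label A)
Votes: A=4, B=1
Majority → A

A


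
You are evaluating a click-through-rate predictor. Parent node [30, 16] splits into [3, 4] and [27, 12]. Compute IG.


Parent = [30, 16], H_parent = 0.9321
H_left = 0.9852 (n=7), H_right = 0.8905 (n=39)
H_children = (7/46)·0.9852 + (39/46)·0.8905 = 0.9049
IG = 0.9321 - 0.9049 = 0.0272

0.0272


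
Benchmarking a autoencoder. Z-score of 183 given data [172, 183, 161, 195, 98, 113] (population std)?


μ = 153.6667, σ = 35.85
z = (183 - 153.6667)/35.85 = 0.8182

0.8182


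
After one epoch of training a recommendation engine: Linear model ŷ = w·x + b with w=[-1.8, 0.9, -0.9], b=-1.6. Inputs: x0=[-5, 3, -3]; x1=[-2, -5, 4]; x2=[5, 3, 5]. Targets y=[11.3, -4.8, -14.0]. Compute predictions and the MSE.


ŷ0 = (-1.8)·(-5) + (0.9)·(3) + (-0.9)·(-3) - 1.6 = 12.8
ŷ1 = (-1.8)·(-2) + (0.9)·(-5) + (-0.9)·(4) - 1.6 = -6.1
ŷ2 = (-1.8)·(5) + (0.9)·(3) + (-0.9)·(5) - 1.6 = -12.4
errors² = [2.25, 1.69, 2.56]
MSE = 6.5000/3 = 2.1667

2.1667


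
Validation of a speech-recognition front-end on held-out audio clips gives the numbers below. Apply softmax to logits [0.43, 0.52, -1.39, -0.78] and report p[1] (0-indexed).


Exponentials: e^0.43=1.5373, e^0.52=1.682, e^-1.39=0.2491, e^-0.78=0.4584
Sum = 3.9268
Softmax = [0.3915, 0.4283, 0.0634, 0.1167]
p[1] = 1.682/3.9268 = 0.4283

0.4283


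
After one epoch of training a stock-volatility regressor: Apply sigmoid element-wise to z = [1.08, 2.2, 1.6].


σ(1.08) = 1/(1+e^-1.08) = 0.7465
σ(2.2) = 1/(1+e^-2.2) = 0.9002
σ(1.6) = 1/(1+e^-1.6) = 0.832
result = [0.7465, 0.9002, 0.832]

[0.7465, 0.9002, 0.832]


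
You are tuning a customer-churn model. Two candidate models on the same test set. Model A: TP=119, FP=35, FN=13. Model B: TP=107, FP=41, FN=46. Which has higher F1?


Model A: P=119/154=0.7727, R=119/132=0.9015, F1=2PR/(P+R)=2TP/(2TP+FP+FN)=238/286=0.8322
Model B: P=107/148=0.723, R=107/153=0.6993, F1=2PR/(P+R)=2TP/(2TP+FP+FN)=214/301=0.711
0.8322 > 0.711 → Model A

Model A


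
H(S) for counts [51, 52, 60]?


Probabilities: [51/163, 52/163, 60/163] ≈ [0.3129, 0.319, 0.3681]
H = -((51/163)·log₂(51/163) + (52/163)·log₂(52/163) + (60/163)·log₂(60/163))
  = 1.5811 bits

1.5811 bits


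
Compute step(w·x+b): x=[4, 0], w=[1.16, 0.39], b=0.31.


z = (4)·(1.16) + (0)·(0.39) + 0.31
  = 4.95
step(z) = 1 (z≥0)

1


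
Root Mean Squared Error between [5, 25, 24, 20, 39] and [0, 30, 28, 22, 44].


MSE = 95/5 = 19
RMSE = √(95/5) = 4.3589

4.3589


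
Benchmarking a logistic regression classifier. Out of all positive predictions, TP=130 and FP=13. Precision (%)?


Precision = TP/(TP+FP)
= 130/(130+13)
= 130/143 = 90.91%

90.91%


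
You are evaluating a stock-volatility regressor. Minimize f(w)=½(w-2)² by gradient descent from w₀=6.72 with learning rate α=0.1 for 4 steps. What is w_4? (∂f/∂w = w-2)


step 1: grad = 6.72-2 = 4.72; w = 6.72 - 0.1·(4.72) = 6.248
step 2: grad = 6.248-2 = 4.248; w = 6.248 - 0.1·(4.248) = 5.8232
step 3: grad = 5.8232-2 = 3.8232; w = 5.8232 - 0.1·(3.8232) = 5.44088
step 4: grad = 5.44088-2 = 3.44088; w = 5.44088 - 0.1·(3.44088) = 5.096792

5.096792


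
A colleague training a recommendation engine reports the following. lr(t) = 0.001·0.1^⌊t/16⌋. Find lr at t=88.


n_drops = ⌊88/16⌋ = 5
lr = 0.001·0.1^5 = 0.001·0.00001 = 0.00000001

0.00000001


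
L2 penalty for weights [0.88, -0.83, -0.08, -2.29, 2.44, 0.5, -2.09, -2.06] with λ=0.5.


‖w‖₂² = (0.88)² + (-0.83)² + (-0.08)² + (-2.29)² + (2.44)² + (0.5)² + (-2.09)² + (-2.06)²
     = 0.7744 + 0.6889 + 0.0064 + 5.2441 + 5.9536 + 0.25 + 4.3681 + 4.2436
     = 21.5291
λ·‖w‖₂² = 0.5·21.5291 = 10.76455

10.76455


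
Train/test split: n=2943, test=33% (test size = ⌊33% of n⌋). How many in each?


Test = ⌊2943·33/100⌋ = 971
Train = 2943 - 971 = 1972

Train: 1972, Test: 971


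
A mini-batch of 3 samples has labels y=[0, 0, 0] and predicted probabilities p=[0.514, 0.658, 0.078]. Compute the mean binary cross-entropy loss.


L[0] = -ln(1-0.514) = -ln(0.486) = 0.7215
L[1] = -ln(1-0.658) = -ln(0.342) = 1.0729
L[2] = -ln(1-0.078) = -ln(0.922) = 0.0812
mean = (0.7215 + 1.0729 + 0.0812)/3 = 0.6252

0.6252


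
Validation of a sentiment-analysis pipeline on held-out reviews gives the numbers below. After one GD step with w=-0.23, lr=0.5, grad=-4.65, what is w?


w_new = w - α·∇
= -0.23 - 0.5·-4.65
= -0.23 + 2.325
= 2.095

2.095


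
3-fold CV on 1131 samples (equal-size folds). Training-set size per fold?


Fold size = 1131/3 = 377
Training per fold = 1131 - 377 = 754

754


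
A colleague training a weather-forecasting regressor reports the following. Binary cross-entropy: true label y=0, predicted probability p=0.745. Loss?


BCE = -[y·ln(p) + (1-y)·ln(1-p)]
= -0 - 1·ln(1-0.745)
= -ln(0.255) = 1.3665

1.3665


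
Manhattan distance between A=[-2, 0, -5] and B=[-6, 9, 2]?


d = |-2+ 6| + |0-9| + |-5-2|
  = 4 + 9 + 7
  = 20

20


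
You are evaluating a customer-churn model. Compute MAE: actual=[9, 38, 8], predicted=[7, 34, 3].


Absolute errors: |9-7|=2, |38-34|=4, |8-3|=5
Sum = 11
MAE = 11/3 = 11/3

11/3


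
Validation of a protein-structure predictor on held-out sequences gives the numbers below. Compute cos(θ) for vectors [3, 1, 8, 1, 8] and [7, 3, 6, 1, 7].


A·B = 3·7 + 1·3 + 8·6 + 1·1 + 8·7 = 129
‖A‖ = √139 = 11.7898, ‖B‖ = √144 = 12
cos = 129/(√139·√144) = 129/√20016 = 0.9118

0.9118


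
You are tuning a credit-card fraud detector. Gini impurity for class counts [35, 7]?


Probabilities: [35/42, 7/42] ≈ [0.8333, 0.1667]
Σpᵢ² = (1225 + 49)/42² = 1274/1764
Gini = 1 - Σpᵢ² = 1 - 1274/1764 = 0.2778

0.2778


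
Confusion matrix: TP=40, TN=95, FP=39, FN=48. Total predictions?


Total = TP + TN + FP + FN
= 40 + 95 + 39 + 48
= 222
(Predicted positive: 79, predicted negative: 143)

222


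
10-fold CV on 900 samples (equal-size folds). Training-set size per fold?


Fold size = 900/10 = 90
Training per fold = 900 - 90 = 810

810


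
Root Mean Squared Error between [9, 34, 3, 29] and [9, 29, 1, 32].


MSE = 38/4 = 9.5
RMSE = √(38/4) = 3.0822

3.0822


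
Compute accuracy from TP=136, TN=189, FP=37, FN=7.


Accuracy = (TP+TN)/(TP+TN+FP+FN)
= (136+189)/(369)
= 325/369 = 88.08%

88.08%


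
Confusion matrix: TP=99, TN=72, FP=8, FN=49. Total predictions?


Total = TP + TN + FP + FN
= 99 + 72 + 8 + 49
= 228
(Predicted positive: 107, predicted negative: 121)

228


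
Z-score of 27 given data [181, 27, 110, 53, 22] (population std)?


μ = 78.6, σ = 59.9887
z = (27 - 78.6)/59.9887 = -0.8602

-0.8602


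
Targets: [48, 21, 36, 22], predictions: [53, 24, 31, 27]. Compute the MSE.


Squared errors: (48-53)²=25, (21-24)²=9, (36-31)²=25, (22-27)²=25
Sum = 84
MSE = 84/4 = 21

21


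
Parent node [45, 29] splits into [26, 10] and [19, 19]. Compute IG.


Parent = [45, 29], H_parent = 0.966
H_left = 0.8524 (n=36), H_right = 1 (n=38)
H_children = (36/74)·0.8524 + (38/74)·1 = 0.9282
IG = 0.966 - 0.9282 = 0.0378

0.0378


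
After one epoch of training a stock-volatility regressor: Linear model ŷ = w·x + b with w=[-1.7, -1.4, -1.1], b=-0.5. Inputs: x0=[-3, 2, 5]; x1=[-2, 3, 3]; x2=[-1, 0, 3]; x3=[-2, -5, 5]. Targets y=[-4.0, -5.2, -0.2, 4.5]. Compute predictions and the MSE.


ŷ0 = (-1.7)·(-3) + (-1.4)·(2) + (-1.1)·(5) - 0.5 = -3.7
ŷ1 = (-1.7)·(-2) + (-1.4)·(3) + (-1.1)·(3) - 0.5 = -4.6
ŷ2 = (-1.7)·(-1) + (-1.4)·(0) + (-1.1)·(3) - 0.5 = -2.1
ŷ3 = (-1.7)·(-2) + (-1.4)·(-5) + (-1.1)·(5) - 0.5 = 4.4
errors² = [0.09, 0.36, 3.61, 0.01]
MSE = 4.0700/4 = 1.0175

1.0175


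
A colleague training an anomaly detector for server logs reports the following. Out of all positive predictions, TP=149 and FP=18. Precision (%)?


Precision = TP/(TP+FP)
= 149/(149+18)
= 149/167 = 89.22%

89.22%


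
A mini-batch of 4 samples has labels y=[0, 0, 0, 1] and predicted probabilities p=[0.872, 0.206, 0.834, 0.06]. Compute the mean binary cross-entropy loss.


L[0] = -ln(1-0.872) = -ln(0.128) = 2.0557
L[1] = -ln(1-0.206) = -ln(0.794) = 0.2307
L[2] = -ln(1-0.834) = -ln(0.166) = 1.7958
L[3] = -ln(0.06) = 2.8134
mean = (2.0557 + 0.2307 + 1.7958 + 2.8134)/4 = 1.7239

1.7239


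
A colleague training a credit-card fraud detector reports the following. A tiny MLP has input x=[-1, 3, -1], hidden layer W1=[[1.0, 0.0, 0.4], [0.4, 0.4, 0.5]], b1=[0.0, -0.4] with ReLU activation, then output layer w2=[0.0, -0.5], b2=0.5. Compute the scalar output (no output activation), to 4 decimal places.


z1[0] = (1.0)·(-1) + (0.0)·(3) + (0.4)·(-1) + 0.0 = -1.4
z1[1] = (0.4)·(-1) + (0.4)·(3) + (0.5)·(-1) - 0.4 = -0.1
h = ReLU(z1) = [0.0, 0.0]
output = (0.0)·(0.0) + (-0.5)·(0.0) + 0.5 = 0.5

0.5


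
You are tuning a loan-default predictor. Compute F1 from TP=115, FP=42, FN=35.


Precision = 115/157 = 0.7325
Recall = 115/150 = 0.7667
F1 = 2·P·R/(P+R) = 2·TP/(2·TP+FP+FN) = 230/(230+42+35) = 230/307 = 0.7492

0.7492


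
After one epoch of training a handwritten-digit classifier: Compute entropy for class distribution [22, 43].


Probabilities: [22/65, 43/65] ≈ [0.3385, 0.6615]
H = -((22/65)·log₂(22/65) + (43/65)·log₂(43/65))
  = 0.9233 bits

0.9233 bits


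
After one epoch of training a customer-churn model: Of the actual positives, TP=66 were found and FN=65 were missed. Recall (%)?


Recall = TP/(TP+FN)
= 66/(66+65)
= 66/131 = 50.38%

50.38%


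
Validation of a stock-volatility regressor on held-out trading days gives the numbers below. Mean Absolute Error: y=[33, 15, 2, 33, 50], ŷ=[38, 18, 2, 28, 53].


Absolute errors: |33-38|=5, |15-18|=3, |2-2|=0, |33-28|=5, |50-53|=3
Sum = 16
MAE = 16/5 = 16/5

16/5


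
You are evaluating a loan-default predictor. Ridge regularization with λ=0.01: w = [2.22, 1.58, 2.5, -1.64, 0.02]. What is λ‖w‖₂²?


‖w‖₂² = (2.22)² + (1.58)² + (2.5)² + (-1.64)² + (0.02)²
     = 4.9284 + 2.4964 + 6.25 + 2.6896 + 0.0004
     = 16.3648
λ·‖w‖₂² = 0.01·16.3648 = 0.163648

0.163648


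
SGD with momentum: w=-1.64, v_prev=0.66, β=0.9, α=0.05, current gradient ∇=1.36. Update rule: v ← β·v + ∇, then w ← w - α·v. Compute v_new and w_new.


v_new = 0.9·0.66 + 1.36 = 0.594 + 1.36 = 1.954
w_new = -1.64 - 0.05·1.954 = -1.64 - 0.0977 = -1.7377

v_new=1.954, w_new=-1.7377


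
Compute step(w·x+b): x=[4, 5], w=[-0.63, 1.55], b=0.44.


z = (4)·(-0.63) + (5)·(1.55) + 0.44
  = 5.67
step(z) = 1 (z≥0)

1


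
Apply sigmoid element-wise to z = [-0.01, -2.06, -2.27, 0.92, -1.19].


σ(-0.01) = 1/(1+e^0.01) = 0.4975
σ(-2.06) = 1/(1+e^2.06) = 0.113
σ(-2.27) = 1/(1+e^2.27) = 0.0936
σ(0.92) = 1/(1+e^-0.92) = 0.715
σ(-1.19) = 1/(1+e^1.19) = 0.2333
result = [0.4975, 0.113, 0.0936, 0.715, 0.2333]

[0.4975, 0.113, 0.0936, 0.715, 0.2333]


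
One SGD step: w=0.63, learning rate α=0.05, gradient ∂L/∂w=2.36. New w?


w_new = w - α·∇
= 0.63 - 0.05·2.36
= 0.63 - 0.118
= 0.512

0.512


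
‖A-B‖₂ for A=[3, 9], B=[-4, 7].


d = √((3+ 4)² + (9-7)²)
  = √(49 + 4)
  = √53 = 7.2801

7.2801


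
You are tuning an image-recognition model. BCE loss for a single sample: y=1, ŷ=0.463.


BCE = -[y·ln(p) + (1-y)·ln(1-p)]
= -1·ln(0.463) - 0
= -ln(0.463) = 0.77

0.77


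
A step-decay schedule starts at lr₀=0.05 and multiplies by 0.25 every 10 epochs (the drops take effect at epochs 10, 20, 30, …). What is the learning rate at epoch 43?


n_drops = ⌊43/10⌋ = 4
lr = 0.05·0.25^4 = 0.05·0.00390625 = 0.0001953125

0.0001953125


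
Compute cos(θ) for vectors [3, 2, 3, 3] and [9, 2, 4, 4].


A·B = 3·9 + 2·2 + 3·4 + 3·4 = 55
‖A‖ = √31 = 5.5678, ‖B‖ = √117 = 10.8167
cos = 55/(√31·√117) = 55/√3627 = 0.9132

0.9132


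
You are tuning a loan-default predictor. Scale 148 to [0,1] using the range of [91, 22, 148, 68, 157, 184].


min=22, max=184
(148-22)/(184-22) = 126/162 = 0.7778

0.7778


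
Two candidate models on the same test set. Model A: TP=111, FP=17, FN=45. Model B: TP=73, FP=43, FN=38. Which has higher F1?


Model A: P=111/128=0.8672, R=111/156=0.7115, F1=2PR/(P+R)=2TP/(2TP+FP+FN)=222/284=0.7817
Model B: P=73/116=0.6293, R=73/111=0.6577, F1=2PR/(P+R)=2TP/(2TP+FP+FN)=146/227=0.6432
0.7817 > 0.6432 → Model A

Model A


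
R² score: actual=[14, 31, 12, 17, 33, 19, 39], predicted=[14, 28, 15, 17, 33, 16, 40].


ȳ = 23.5714
SS_res = Σ(y-ŷ)² = 28
SS_tot = Σ(y-ȳ)² = 671.71
R² = 1 - SS_res/SS_tot = 1 - 0.0417 = 0.9583

0.9583


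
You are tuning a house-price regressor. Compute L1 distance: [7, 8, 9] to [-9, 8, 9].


d = |7+ 9| + |8-8| + |9-9|
  = 16 + 0 + 0
  = 16

16


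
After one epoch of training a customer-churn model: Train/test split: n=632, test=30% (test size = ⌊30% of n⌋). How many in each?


Test = ⌊632·30/100⌋ = 189
Train = 632 - 189 = 443

Train: 443, Test: 189


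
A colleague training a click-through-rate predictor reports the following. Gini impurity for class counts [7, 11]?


Probabilities: [7/18, 11/18] ≈ [0.3889, 0.6111]
Σpᵢ² = (49 + 121)/18² = 170/324
Gini = 1 - Σpᵢ² = 1 - 170/324 = 0.4753

0.4753


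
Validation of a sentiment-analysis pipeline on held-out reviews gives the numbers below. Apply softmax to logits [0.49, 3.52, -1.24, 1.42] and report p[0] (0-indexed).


Exponentials: e^0.49=1.6323, e^3.52=33.7844, e^-1.24=0.2894, e^1.42=4.1371
Sum = 39.8432
Softmax = [0.041, 0.8479, 0.0073, 0.1038]
p[0] = 1.6323/39.8432 = 0.041

0.041


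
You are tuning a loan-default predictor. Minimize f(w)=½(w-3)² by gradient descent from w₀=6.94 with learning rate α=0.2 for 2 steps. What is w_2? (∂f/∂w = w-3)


step 1: grad = 6.94-3 = 3.94; w = 6.94 - 0.2·(3.94) = 6.152
step 2: grad = 6.152-3 = 3.152; w = 6.152 - 0.2·(3.152) = 5.5216

5.5216


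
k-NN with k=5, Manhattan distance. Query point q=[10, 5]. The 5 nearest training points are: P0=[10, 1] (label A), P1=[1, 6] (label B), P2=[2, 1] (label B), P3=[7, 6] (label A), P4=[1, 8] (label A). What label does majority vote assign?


d(q,P0) = 4  (label A)
d(q,P1) = 10  (label B)
d(q,P2) = 12  (label B)
d(q,P3) = 4  (label A)
d(q,P4) = 12  (label A)
Votes: A=3, B=2
Majority → A

A


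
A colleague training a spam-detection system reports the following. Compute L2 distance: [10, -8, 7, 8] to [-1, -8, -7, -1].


d = √((10+ 1)² + (-8+ 8)² + (7+ 7)² + (8+ 1)²)
  = √(121 + 0 + 196 + 81)
  = √398 = 19.9499

19.9499


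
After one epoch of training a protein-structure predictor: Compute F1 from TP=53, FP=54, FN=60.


Precision = 53/107 = 0.4953
Recall = 53/113 = 0.469
F1 = 2·P·R/(P+R) = 2·TP/(2·TP+FP+FN) = 106/(106+54+60) = 106/220 = 0.4818

0.4818


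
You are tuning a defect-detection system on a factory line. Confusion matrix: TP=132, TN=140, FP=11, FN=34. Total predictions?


Total = TP + TN + FP + FN
= 132 + 140 + 11 + 34
= 317
(Predicted positive: 143, predicted negative: 174)

317
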